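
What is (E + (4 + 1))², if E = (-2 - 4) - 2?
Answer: 9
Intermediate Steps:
E = -8 (E = -6 - 2 = -8)
(E + (4 + 1))² = (-8 + (4 + 1))² = (-8 + 5)² = (-3)² = 9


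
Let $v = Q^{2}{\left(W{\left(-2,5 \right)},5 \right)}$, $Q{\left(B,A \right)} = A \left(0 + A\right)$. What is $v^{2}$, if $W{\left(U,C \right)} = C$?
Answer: $390625$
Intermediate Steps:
$Q{\left(B,A \right)} = A^{2}$ ($Q{\left(B,A \right)} = A A = A^{2}$)
$v = 625$ ($v = \left(5^{2}\right)^{2} = 25^{2} = 625$)
$v^{2} = 625^{2} = 390625$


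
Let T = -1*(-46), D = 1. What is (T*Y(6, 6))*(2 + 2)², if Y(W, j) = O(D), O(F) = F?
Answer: 736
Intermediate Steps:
Y(W, j) = 1
T = 46
(T*Y(6, 6))*(2 + 2)² = (46*1)*(2 + 2)² = 46*4² = 46*16 = 736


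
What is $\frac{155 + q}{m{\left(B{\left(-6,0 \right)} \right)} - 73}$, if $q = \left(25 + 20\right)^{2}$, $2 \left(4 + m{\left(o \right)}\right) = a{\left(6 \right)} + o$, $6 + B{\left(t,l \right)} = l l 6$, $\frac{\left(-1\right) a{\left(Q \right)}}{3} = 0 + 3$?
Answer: $- \frac{4360}{169} \approx -25.799$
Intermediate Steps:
$a{\left(Q \right)} = -9$ ($a{\left(Q \right)} = - 3 \left(0 + 3\right) = \left(-3\right) 3 = -9$)
$B{\left(t,l \right)} = -6 + 6 l^{2}$ ($B{\left(t,l \right)} = -6 + l l 6 = -6 + l^{2} \cdot 6 = -6 + 6 l^{2}$)
$m{\left(o \right)} = - \frac{17}{2} + \frac{o}{2}$ ($m{\left(o \right)} = -4 + \frac{-9 + o}{2} = -4 + \left(- \frac{9}{2} + \frac{o}{2}\right) = - \frac{17}{2} + \frac{o}{2}$)
$q = 2025$ ($q = 45^{2} = 2025$)
$\frac{155 + q}{m{\left(B{\left(-6,0 \right)} \right)} - 73} = \frac{155 + 2025}{\left(- \frac{17}{2} + \frac{-6 + 6 \cdot 0^{2}}{2}\right) - 73} = \frac{2180}{\left(- \frac{17}{2} + \frac{-6 + 6 \cdot 0}{2}\right) - 73} = \frac{2180}{\left(- \frac{17}{2} + \frac{-6 + 0}{2}\right) - 73} = \frac{2180}{\left(- \frac{17}{2} + \frac{1}{2} \left(-6\right)\right) - 73} = \frac{2180}{\left(- \frac{17}{2} - 3\right) - 73} = \frac{2180}{- \frac{23}{2} - 73} = \frac{2180}{- \frac{169}{2}} = 2180 \left(- \frac{2}{169}\right) = - \frac{4360}{169}$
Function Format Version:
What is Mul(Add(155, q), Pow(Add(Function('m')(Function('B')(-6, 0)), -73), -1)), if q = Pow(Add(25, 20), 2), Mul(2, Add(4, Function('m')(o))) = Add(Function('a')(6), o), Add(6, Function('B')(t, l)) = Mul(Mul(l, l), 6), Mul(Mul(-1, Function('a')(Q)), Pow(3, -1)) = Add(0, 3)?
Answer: Rational(-4360, 169) ≈ -25.799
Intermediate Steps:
Function('a')(Q) = -9 (Function('a')(Q) = Mul(-3, Add(0, 3)) = Mul(-3, 3) = -9)
Function('B')(t, l) = Add(-6, Mul(6, Pow(l, 2))) (Function('B')(t, l) = Add(-6, Mul(Mul(l, l), 6)) = Add(-6, Mul(Pow(l, 2), 6)) = Add(-6, Mul(6, Pow(l, 2))))
Function('m')(o) = Add(Rational(-17, 2), Mul(Rational(1, 2), o)) (Function('m')(o) = Add(-4, Mul(Rational(1, 2), Add(-9, o))) = Add(-4, Add(Rational(-9, 2), Mul(Rational(1, 2), o))) = Add(Rational(-17, 2), Mul(Rational(1, 2), o)))
q = 2025 (q = Pow(45, 2) = 2025)
Mul(Add(155, q), Pow(Add(Function('m')(Function('B')(-6, 0)), -73), -1)) = Mul(Add(155, 2025), Pow(Add(Add(Rational(-17, 2), Mul(Rational(1, 2), Add(-6, Mul(6, Pow(0, 2))))), -73), -1)) = Mul(2180, Pow(Add(Add(Rational(-17, 2), Mul(Rational(1, 2), Add(-6, Mul(6, 0)))), -73), -1)) = Mul(2180, Pow(Add(Add(Rational(-17, 2), Mul(Rational(1, 2), Add(-6, 0))), -73), -1)) = Mul(2180, Pow(Add(Add(Rational(-17, 2), Mul(Rational(1, 2), -6)), -73), -1)) = Mul(2180, Pow(Add(Add(Rational(-17, 2), -3), -73), -1)) = Mul(2180, Pow(Add(Rational(-23, 2), -73), -1)) = Mul(2180, Pow(Rational(-169, 2), -1)) = Mul(2180, Rational(-2, 169)) = Rational(-4360, 169)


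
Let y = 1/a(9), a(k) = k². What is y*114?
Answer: 38/27 ≈ 1.4074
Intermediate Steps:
y = 1/81 (y = 1/(9²) = 1/81 ≈ 0.012346)
y*114 = (1/81)*114 = 38/27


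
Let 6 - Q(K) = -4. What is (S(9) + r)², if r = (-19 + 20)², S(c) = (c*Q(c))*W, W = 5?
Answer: 203401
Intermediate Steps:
Q(K) = 10 (Q(K) = 6 - 1*(-4) = 6 + 4 = 10)
S(c) = 50*c (S(c) = (c*10)*5 = (10*c)*5 = 50*c)
r = 1 (r = 1² = 1)
(S(9) + r)² = (50*9 + 1)² = (450 + 1)² = 451² = 203401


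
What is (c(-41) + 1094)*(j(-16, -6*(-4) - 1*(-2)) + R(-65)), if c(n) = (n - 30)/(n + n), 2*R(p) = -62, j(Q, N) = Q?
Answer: -4219613/82 ≈ -51459.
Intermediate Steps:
R(p) = -31 (R(p) = (½)*(-62) = -31)
c(n) = (-30 + n)/(2*n) (c(n) = (-30 + n)/((2*n)) = (-30 + n)*(1/(2*n)) = (-30 + n)/(2*n))
(c(-41) + 1094)*(j(-16, -6*(-4) - 1*(-2)) + R(-65)) = ((½)*(-30 - 41)/(-41) + 1094)*(-16 - 31) = ((½)*(-1/41)*(-71) + 1094)*(-47) = (71/82 + 1094)*(-47) = (89779/82)*(-47) = -4219613/82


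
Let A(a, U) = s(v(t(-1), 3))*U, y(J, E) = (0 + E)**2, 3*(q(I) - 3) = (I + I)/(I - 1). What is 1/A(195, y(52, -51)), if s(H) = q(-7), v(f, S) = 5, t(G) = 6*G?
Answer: 4/37281 ≈ 0.00010729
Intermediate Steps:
q(I) = 3 + 2*I/(3*(-1 + I)) (q(I) = 3 + ((I + I)/(I - 1))/3 = 3 + ((2*I)/(-1 + I))/3 = 3 + (2*I/(-1 + I))/3 = 3 + 2*I/(3*(-1 + I)))
s(H) = 43/12 (s(H) = (-9 + 11*(-7))/(3*(-1 - 7)) = (1/3)*(-9 - 77)/(-8) = (1/3)*(-1/8)*(-86) = 43/12)
y(J, E) = E**2
A(a, U) = 43*U/12
1/A(195, y(52, -51)) = 1/((43/12)*(-51)**2) = 1/((43/12)*2601) = 1/(37281/4) = 4/37281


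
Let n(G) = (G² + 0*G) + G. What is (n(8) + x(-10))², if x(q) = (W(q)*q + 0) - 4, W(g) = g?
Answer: 28224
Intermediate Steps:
n(G) = G + G² (n(G) = (G² + 0) + G = G² + G = G + G²)
x(q) = -4 + q² (x(q) = (q*q + 0) - 4 = (q² + 0) - 4 = q² - 4 = -4 + q²)
(n(8) + x(-10))² = (8*(1 + 8) + (-4 + (-10)²))² = (8*9 + (-4 + 100))² = (72 + 96)² = 168² = 28224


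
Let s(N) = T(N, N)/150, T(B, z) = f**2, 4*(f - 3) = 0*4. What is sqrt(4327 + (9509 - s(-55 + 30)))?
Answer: sqrt(1383594)/10 ≈ 117.63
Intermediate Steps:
f = 3 (f = 3 + (0*4)/4 = 3 + (1/4)*0 = 3 + 0 = 3)
T(B, z) = 9 (T(B, z) = 3**2 = 9)
s(N) = 3/50 (s(N) = 9/150 = 9*(1/150) = 3/50)
sqrt(4327 + (9509 - s(-55 + 30))) = sqrt(4327 + (9509 - 1*3/50)) = sqrt(4327 + (9509 - 3/50)) = sqrt(4327 + 475447/50) = sqrt(691797/50) = sqrt(1383594)/10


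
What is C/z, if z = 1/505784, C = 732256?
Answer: 370363368704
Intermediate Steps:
z = 1/505784 ≈ 1.9771e-6
C/z = 732256/(1/505784) = 732256*505784 = 370363368704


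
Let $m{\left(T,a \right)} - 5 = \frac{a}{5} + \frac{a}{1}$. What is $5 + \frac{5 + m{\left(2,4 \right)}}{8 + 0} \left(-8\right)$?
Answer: $- \frac{49}{5} \approx -9.8$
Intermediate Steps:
$m{\left(T,a \right)} = 5 + \frac{6 a}{5}$ ($m{\left(T,a \right)} = 5 + \left(\frac{a}{5} + \frac{a}{1}\right) = 5 + \left(a \frac{1}{5} + a 1\right) = 5 + \left(\frac{a}{5} + a\right) = 5 + \frac{6 a}{5}$)
$5 + \frac{5 + m{\left(2,4 \right)}}{8 + 0} \left(-8\right) = 5 + \frac{5 + \left(5 + \frac{6}{5} \cdot 4\right)}{8 + 0} \left(-8\right) = 5 + \frac{5 + \left(5 + \frac{24}{5}\right)}{8} \left(-8\right) = 5 + \left(5 + \frac{49}{5}\right) \frac{1}{8} \left(-8\right) = 5 + \frac{74}{5} \cdot \frac{1}{8} \left(-8\right) = 5 + \frac{37}{20} \left(-8\right) = 5 - \frac{74}{5} = - \frac{49}{5}$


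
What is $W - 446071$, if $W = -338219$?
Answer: $-784290$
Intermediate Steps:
$W - 446071 = -338219 - 446071 = -784290$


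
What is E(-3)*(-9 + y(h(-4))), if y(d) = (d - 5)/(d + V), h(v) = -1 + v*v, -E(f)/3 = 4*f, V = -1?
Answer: -2088/7 ≈ -298.29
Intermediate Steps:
E(f) = -12*f
h(v) = -1 + v²
y(d) = (-5 + d)/(-1 + d) (y(d) = (d - 5)/(d - 1) = (-5 + d)/(-1 + d))
E(-3)*(-9 + y(h(-4))) = (-12*(-3))*(-9 + (-5 + (-1 + (-4)²))/(-1 + (-1 + (-4)²))) = 36*(-9 + (-5 + (-1 + 16))/(-1 + (-1 + 16))) = 36*(-9 + (-5 + 15)/(-1 + 15)) = 36*(-9 + 10/14) = 36*(-9 + (1/14)*10) = 36*(-9 + 5/7) = 36*(-58/7) = -2088/7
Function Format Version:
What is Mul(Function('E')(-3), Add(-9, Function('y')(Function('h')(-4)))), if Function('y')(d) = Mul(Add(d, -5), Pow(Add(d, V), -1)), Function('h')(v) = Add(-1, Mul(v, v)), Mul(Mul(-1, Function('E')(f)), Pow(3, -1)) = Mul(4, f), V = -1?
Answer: Rational(-2088, 7) ≈ -298.29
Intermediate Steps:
Function('E')(f) = Mul(-12, f) (Function('E')(f) = Mul(-3, Mul(4, f)) = Mul(-12, f))
Function('h')(v) = Add(-1, Pow(v, 2))
Function('y')(d) = Mul(Pow(Add(-1, d), -1), Add(-5, d)) (Function('y')(d) = Mul(Add(d, -5), Pow(Add(d, -1), -1)) = Mul(Add(-5, d), Pow(Add(-1, d), -1)) = Mul(Pow(Add(-1, d), -1), Add(-5, d)))
Mul(Function('E')(-3), Add(-9, Function('y')(Function('h')(-4)))) = Mul(Mul(-12, -3), Add(-9, Mul(Pow(Add(-1, Add(-1, Pow(-4, 2))), -1), Add(-5, Add(-1, Pow(-4, 2)))))) = Mul(36, Add(-9, Mul(Pow(Add(-1, Add(-1, 16)), -1), Add(-5, Add(-1, 16))))) = Mul(36, Add(-9, Mul(Pow(Add(-1, 15), -1), Add(-5, 15)))) = Mul(36, Add(-9, Mul(Pow(14, -1), 10))) = Mul(36, Add(-9, Mul(Rational(1, 14), 10))) = Mul(36, Add(-9, Rational(5, 7))) = Mul(36, Rational(-58, 7)) = Rational(-2088, 7)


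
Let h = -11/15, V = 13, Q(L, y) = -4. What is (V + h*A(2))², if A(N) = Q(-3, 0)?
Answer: 57121/225 ≈ 253.87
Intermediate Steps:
A(N) = -4
h = -11/15 (h = -11*1/15 = -11/15 ≈ -0.73333)
(V + h*A(2))² = (13 - 11/15*(-4))² = (13 + 44/15)² = (239/15)² = 57121/225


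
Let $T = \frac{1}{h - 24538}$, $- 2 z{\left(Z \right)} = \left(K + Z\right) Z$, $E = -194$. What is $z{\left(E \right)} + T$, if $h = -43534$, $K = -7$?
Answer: $- \frac{1327199785}{68072} \approx -19497.0$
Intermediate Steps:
$z{\left(Z \right)} = - \frac{Z \left(-7 + Z\right)}{2}$ ($z{\left(Z \right)} = - \frac{\left(-7 + Z\right) Z}{2} = - \frac{Z \left(-7 + Z\right)}{2}$)
$T = - \frac{1}{68072}$ ($T = \frac{1}{-43534 - 24538} = \frac{1}{-68072} = - \frac{1}{68072} \approx -1.469 \cdot 10^{-5}$)
$z{\left(E \right)} + T = \frac{1}{2} \left(-194\right) \left(7 - -194\right) - \frac{1}{68072} = \frac{1}{2} \left(-194\right) \left(7 + 194\right) - \frac{1}{68072} = \frac{1}{2} \left(-194\right) 201 - \frac{1}{68072} = -19497 - \frac{1}{68072} = - \frac{1327199785}{68072}$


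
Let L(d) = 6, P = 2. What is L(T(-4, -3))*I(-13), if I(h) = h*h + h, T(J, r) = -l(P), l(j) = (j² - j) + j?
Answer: 936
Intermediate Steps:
l(j) = j²
T(J, r) = -4 (T(J, r) = -1*2² = -1*4 = -4)
I(h) = h + h² (I(h) = h² + h = h + h²)
L(T(-4, -3))*I(-13) = 6*(-13*(1 - 13)) = 6*(-13*(-12)) = 6*156 = 936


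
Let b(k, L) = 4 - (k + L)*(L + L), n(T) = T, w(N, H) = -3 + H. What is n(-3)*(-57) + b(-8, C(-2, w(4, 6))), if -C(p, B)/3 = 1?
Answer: 109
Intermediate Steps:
C(p, B) = -3 (C(p, B) = -3*1 = -3)
b(k, L) = 4 - 2*L*(L + k) (b(k, L) = 4 - (L + k)*2*L = 4 - 2*L*(L + k))
n(-3)*(-57) + b(-8, C(-2, w(4, 6))) = -3*(-57) + (4 - 2*(-3)² - 2*(-3)*(-8)) = 171 + (4 - 2*9 - 48) = 171 + (4 - 18 - 48) = 171 - 62 = 109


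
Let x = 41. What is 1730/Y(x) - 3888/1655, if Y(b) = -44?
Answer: -1517111/36410 ≈ -41.667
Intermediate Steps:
1730/Y(x) - 3888/1655 = 1730/(-44) - 3888/1655 = 1730*(-1/44) - 3888*1/1655 = -865/22 - 3888/1655 = -1517111/36410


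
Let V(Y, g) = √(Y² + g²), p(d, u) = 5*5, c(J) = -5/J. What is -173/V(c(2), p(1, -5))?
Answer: -346*√101/505 ≈ -6.8857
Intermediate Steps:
p(d, u) = 25
-173/V(c(2), p(1, -5)) = -173/√((-5/2)² + 25²) = -173/√((-5*½)² + 625) = -173/√((-5/2)² + 625) = -173/√(25/4 + 625) = -173*2*√101/505 = -346*√101/505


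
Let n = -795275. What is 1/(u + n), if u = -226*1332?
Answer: -1/1096307 ≈ -9.1215e-7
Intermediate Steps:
u = -301032
1/(u + n) = 1/(-301032 - 795275) = 1/(-1096307) = -1/1096307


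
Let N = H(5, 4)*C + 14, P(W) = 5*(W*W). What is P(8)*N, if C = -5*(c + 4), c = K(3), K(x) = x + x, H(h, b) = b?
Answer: -59520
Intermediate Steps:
K(x) = 2*x
c = 6 (c = 2*3 = 6)
P(W) = 5*W²
C = -50 (C = -5*(6 + 4) = -5*10 = -50)
N = -186 (N = 4*(-50) + 14 = -200 + 14 = -186)
P(8)*N = (5*8²)*(-186) = (5*64)*(-186) = 320*(-186) = -59520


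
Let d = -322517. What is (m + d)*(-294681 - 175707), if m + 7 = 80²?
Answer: 148700936112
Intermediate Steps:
m = 6393 (m = -7 + 80² = -7 + 6400 = 6393)
(m + d)*(-294681 - 175707) = (6393 - 322517)*(-294681 - 175707) = -316124*(-470388) = 148700936112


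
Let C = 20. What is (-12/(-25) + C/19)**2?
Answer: 529984/225625 ≈ 2.3490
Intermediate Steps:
(-12/(-25) + C/19)**2 = (-12/(-25) + 20/19)**2 = (-12*(-1/25) + 20*(1/19))**2 = (12/25 + 20/19)**2 = (728/475)**2 = 529984/225625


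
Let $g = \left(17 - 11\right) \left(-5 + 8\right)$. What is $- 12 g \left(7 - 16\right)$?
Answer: $1944$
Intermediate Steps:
$g = 18$ ($g = 6 \cdot 3 = 18$)
$- 12 g \left(7 - 16\right) = \left(-12\right) 18 \left(7 - 16\right) = - 216 \left(7 - 16\right) = \left(-216\right) \left(-9\right) = 1944$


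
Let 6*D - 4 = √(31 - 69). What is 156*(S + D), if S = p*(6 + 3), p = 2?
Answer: 2912 + 26*I*√38 ≈ 2912.0 + 160.27*I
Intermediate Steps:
D = ⅔ + I*√38/6 (D = ⅔ + √(31 - 69)/6 = ⅔ + √(-38)/6 = ⅔ + (I*√38)/6 = ⅔ + I*√38/6 ≈ 0.66667 + 1.0274*I)
S = 18 (S = 2*(6 + 3) = 2*9 = 18)
156*(S + D) = 156*(18 + (⅔ + I*√38/6)) = 156*(56/3 + I*√38/6) = 2912 + 26*I*√38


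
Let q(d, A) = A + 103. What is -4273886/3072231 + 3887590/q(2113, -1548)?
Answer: -2389950055712/887874759 ≈ -2691.8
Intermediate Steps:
q(d, A) = 103 + A
-4273886/3072231 + 3887590/q(2113, -1548) = -4273886/3072231 + 3887590/(103 - 1548) = -4273886*1/3072231 + 3887590/(-1445) = -4273886/3072231 + 3887590*(-1/1445) = -4273886/3072231 - 777518/289 = -2389950055712/887874759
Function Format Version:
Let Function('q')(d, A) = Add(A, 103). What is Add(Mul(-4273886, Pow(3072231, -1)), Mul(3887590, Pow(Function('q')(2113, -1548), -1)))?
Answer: Rational(-2389950055712, 887874759) ≈ -2691.8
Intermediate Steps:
Function('q')(d, A) = Add(103, A)
Add(Mul(-4273886, Pow(3072231, -1)), Mul(3887590, Pow(Function('q')(2113, -1548), -1))) = Add(Mul(-4273886, Pow(3072231, -1)), Mul(3887590, Pow(Add(103, -1548), -1))) = Add(Mul(-4273886, Rational(1, 3072231)), Mul(3887590, Pow(-1445, -1))) = Add(Rational(-4273886, 3072231), Mul(3887590, Rational(-1, 1445))) = Add(Rational(-4273886, 3072231), Rational(-777518, 289)) = Rational(-2389950055712, 887874759)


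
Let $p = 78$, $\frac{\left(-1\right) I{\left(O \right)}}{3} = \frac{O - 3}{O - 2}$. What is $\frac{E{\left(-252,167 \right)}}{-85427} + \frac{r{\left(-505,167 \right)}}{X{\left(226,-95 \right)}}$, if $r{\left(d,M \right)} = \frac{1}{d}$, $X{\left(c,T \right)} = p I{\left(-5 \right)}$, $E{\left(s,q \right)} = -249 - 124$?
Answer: $\frac{353217269}{80759268720} \approx 0.0043737$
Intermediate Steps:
$I{\left(O \right)} = - \frac{3 \left(-3 + O\right)}{-2 + O}$ ($I{\left(O \right)} = - 3 \frac{O - 3}{O - 2} = - 3 \frac{-3 + O}{-2 + O} = - \frac{3 \left(-3 + O\right)}{-2 + O}$)
$E{\left(s,q \right)} = -373$ ($E{\left(s,q \right)} = -249 - 124 = -373$)
$X{\left(c,T \right)} = - \frac{1872}{7}$ ($X{\left(c,T \right)} = 78 \frac{3 \left(3 - -5\right)}{-2 - 5} = 78 \frac{3 \left(3 + 5\right)}{-7} = 78 \cdot 3 \left(- \frac{1}{7}\right) 8 = 78 \left(- \frac{24}{7}\right) = - \frac{1872}{7}$)
$\frac{E{\left(-252,167 \right)}}{-85427} + \frac{r{\left(-505,167 \right)}}{X{\left(226,-95 \right)}} = - \frac{373}{-85427} + \frac{1}{\left(-505\right) \left(- \frac{1872}{7}\right)} = \left(-373\right) \left(- \frac{1}{85427}\right) - - \frac{7}{945360} = \frac{373}{85427} + \frac{7}{945360} = \frac{353217269}{80759268720}$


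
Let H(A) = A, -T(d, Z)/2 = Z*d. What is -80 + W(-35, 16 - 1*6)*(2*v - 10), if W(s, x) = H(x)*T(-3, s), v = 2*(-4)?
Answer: 54520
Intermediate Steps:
v = -8
T(d, Z) = -2*Z*d
W(s, x) = 6*s*x (W(s, x) = x*(-2*s*(-3)) = x*(6*s) = 6*s*x)
-80 + W(-35, 16 - 1*6)*(2*v - 10) = -80 + (6*(-35)*(16 - 1*6))*(2*(-8) - 10) = -80 + (6*(-35)*(16 - 6))*(-16 - 10) = -80 + (6*(-35)*10)*(-26) = -80 - 2100*(-26) = -80 + 54600 = 54520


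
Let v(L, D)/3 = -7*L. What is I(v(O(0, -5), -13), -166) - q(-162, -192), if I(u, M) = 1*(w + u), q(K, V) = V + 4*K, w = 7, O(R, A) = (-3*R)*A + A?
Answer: 952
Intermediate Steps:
O(R, A) = A - 3*A*R (O(R, A) = -3*A*R + A = A - 3*A*R)
v(L, D) = -21*L (v(L, D) = 3*(-7*L) = -21*L)
I(u, M) = 7 + u (I(u, M) = 1*(7 + u) = 7 + u)
I(v(O(0, -5), -13), -166) - q(-162, -192) = (7 - (-105)*(1 - 3*0)) - (-192 + 4*(-162)) = (7 - (-105)*(1 + 0)) - (-192 - 648) = (7 - (-105)) - 1*(-840) = (7 - 21*(-5)) + 840 = (7 + 105) + 840 = 112 + 840 = 952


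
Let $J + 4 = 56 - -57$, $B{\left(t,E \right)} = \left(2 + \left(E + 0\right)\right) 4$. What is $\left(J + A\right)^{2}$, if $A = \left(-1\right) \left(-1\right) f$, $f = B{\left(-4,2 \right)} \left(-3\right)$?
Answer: $3721$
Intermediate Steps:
$B{\left(t,E \right)} = 8 + 4 E$ ($B{\left(t,E \right)} = \left(2 + E\right) 4 = 8 + 4 E$)
$J = 109$ ($J = -4 + \left(56 - -57\right) = -4 + \left(56 + 57\right) = -4 + 113 = 109$)
$f = -48$ ($f = \left(8 + 4 \cdot 2\right) \left(-3\right) = \left(8 + 8\right) \left(-3\right) = 16 \left(-3\right) = -48$)
$A = -48$ ($A = \left(-1\right) \left(-1\right) \left(-48\right) = 1 \left(-48\right) = -48$)
$\left(J + A\right)^{2} = \left(109 - 48\right)^{2} = 61^{2} = 3721$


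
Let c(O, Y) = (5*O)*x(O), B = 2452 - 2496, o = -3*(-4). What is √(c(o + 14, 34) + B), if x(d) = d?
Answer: 2*√834 ≈ 57.758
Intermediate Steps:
o = 12
B = -44
c(O, Y) = 5*O² (c(O, Y) = (5*O)*O = 5*O²)
√(c(o + 14, 34) + B) = √(5*(12 + 14)² - 44) = √(5*26² - 44) = √(5*676 - 44) = √(3380 - 44) = √3336 = 2*√834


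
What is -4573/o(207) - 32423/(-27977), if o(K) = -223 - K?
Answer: 141880711/12030110 ≈ 11.794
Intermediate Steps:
-4573/o(207) - 32423/(-27977) = -4573/(-223 - 1*207) - 32423/(-27977) = -4573/(-223 - 207) - 32423*(-1/27977) = -4573/(-430) + 32423/27977 = -4573*(-1/430) + 32423/27977 = 4573/430 + 32423/27977 = 141880711/12030110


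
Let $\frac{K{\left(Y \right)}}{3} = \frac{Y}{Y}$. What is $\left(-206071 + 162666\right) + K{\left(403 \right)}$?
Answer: $-43402$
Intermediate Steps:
$K{\left(Y \right)} = 3$ ($K{\left(Y \right)} = 3 \frac{Y}{Y} = 3 \cdot 1 = 3$)
$\left(-206071 + 162666\right) + K{\left(403 \right)} = \left(-206071 + 162666\right) + 3 = -43405 + 3 = -43402$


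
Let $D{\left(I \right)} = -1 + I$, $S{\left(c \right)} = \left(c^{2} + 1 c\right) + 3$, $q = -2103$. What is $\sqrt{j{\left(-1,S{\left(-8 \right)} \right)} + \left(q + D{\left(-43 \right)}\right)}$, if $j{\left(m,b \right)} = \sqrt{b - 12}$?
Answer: $\sqrt{-2147 + \sqrt{47}} \approx 46.262 i$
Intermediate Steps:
$S{\left(c \right)} = 3 + c + c^{2}$ ($S{\left(c \right)} = \left(c^{2} + c\right) + 3 = \left(c + c^{2}\right) + 3 = 3 + c + c^{2}$)
$j{\left(m,b \right)} = \sqrt{-12 + b}$
$\sqrt{j{\left(-1,S{\left(-8 \right)} \right)} + \left(q + D{\left(-43 \right)}\right)} = \sqrt{\sqrt{-12 + \left(3 - 8 + \left(-8\right)^{2}\right)} - 2147} = \sqrt{\sqrt{-12 + \left(3 - 8 + 64\right)} - 2147} = \sqrt{\sqrt{-12 + 59} - 2147} = \sqrt{\sqrt{47} - 2147} = \sqrt{-2147 + \sqrt{47}}$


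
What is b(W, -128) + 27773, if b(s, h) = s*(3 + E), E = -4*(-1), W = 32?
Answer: 27997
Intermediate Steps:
E = 4
b(s, h) = 7*s (b(s, h) = s*(3 + 4) = s*7 = 7*s)
b(W, -128) + 27773 = 7*32 + 27773 = 224 + 27773 = 27997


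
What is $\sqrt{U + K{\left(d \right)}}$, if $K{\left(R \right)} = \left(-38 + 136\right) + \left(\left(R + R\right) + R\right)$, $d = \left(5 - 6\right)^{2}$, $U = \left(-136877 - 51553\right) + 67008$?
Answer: $i \sqrt{121321} \approx 348.31 i$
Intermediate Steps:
$U = -121422$ ($U = -188430 + 67008 = -121422$)
$d = 1$ ($d = \left(-1\right)^{2} = 1$)
$K{\left(R \right)} = 98 + 3 R$ ($K{\left(R \right)} = 98 + \left(2 R + R\right) = 98 + 3 R$)
$\sqrt{U + K{\left(d \right)}} = \sqrt{-121422 + \left(98 + 3 \cdot 1\right)} = \sqrt{-121422 + \left(98 + 3\right)} = \sqrt{-121422 + 101} = \sqrt{-121321} = i \sqrt{121321}$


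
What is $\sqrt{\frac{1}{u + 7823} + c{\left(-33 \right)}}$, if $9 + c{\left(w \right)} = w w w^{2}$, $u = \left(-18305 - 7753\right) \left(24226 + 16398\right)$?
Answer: $\frac{\sqrt{1328903885406065620423463}}{1058572369} \approx 1089.0$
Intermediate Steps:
$u = -1058580192$ ($u = \left(-26058\right) 40624 = -1058580192$)
$c{\left(w \right)} = -9 + w^{4}$ ($c{\left(w \right)} = -9 + w w w^{2} = -9 + w^{2} w^{2} = -9 + w^{4}$)
$\sqrt{\frac{1}{u + 7823} + c{\left(-33 \right)}} = \sqrt{\frac{1}{-1058580192 + 7823} - \left(9 - \left(-33\right)^{4}\right)} = \sqrt{\frac{1}{-1058572369} + \left(-9 + 1185921\right)} = \sqrt{- \frac{1}{1058572369} + 1185912} = \sqrt{\frac{1255373675265527}{1058572369}} = \frac{\sqrt{1328903885406065620423463}}{1058572369}$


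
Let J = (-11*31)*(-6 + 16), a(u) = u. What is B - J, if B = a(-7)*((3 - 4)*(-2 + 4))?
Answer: 3424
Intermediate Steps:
J = -3410 (J = -341*10 = -3410)
B = 14 (B = -7*(3 - 4)*(-2 + 4) = -(-7)*2 = -7*(-2) = 14)
B - J = 14 - 1*(-3410) = 14 + 3410 = 3424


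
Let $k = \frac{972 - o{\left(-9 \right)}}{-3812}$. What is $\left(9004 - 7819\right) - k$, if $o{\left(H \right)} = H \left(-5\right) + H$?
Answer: $\frac{1129539}{953} \approx 1185.2$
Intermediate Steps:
$o{\left(H \right)} = - 4 H$ ($o{\left(H \right)} = - 5 H + H = - 4 H$)
$k = - \frac{234}{953}$ ($k = \frac{972 - \left(-4\right) \left(-9\right)}{-3812} = \left(972 - 36\right) \left(- \frac{1}{3812}\right) = 936 \left(- \frac{1}{3812}\right) = - \frac{234}{953} \approx -0.24554$)
$\left(9004 - 7819\right) - k = \left(9004 - 7819\right) - - \frac{234}{953} = \left(9004 - 7819\right) + \frac{234}{953} = 1185 + \frac{234}{953} = \frac{1129539}{953}$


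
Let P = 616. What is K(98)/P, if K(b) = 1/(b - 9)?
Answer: 1/54824 ≈ 1.8240e-5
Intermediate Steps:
K(b) = 1/(-9 + b)
K(98)/P = 1/((-9 + 98)*616) = (1/616)/89 = (1/89)*(1/616) = 1/54824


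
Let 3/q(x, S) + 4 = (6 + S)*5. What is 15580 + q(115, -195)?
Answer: 14785417/949 ≈ 15580.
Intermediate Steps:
q(x, S) = 3/(26 + 5*S) (q(x, S) = 3/(-4 + (6 + S)*5) = 3/(-4 + (30 + 5*S)) = 3/(26 + 5*S))
15580 + q(115, -195) = 15580 + 3/(26 + 5*(-195)) = 15580 + 3/(26 - 975) = 15580 + 3/(-949) = 15580 + 3*(-1/949) = 15580 - 3/949 = 14785417/949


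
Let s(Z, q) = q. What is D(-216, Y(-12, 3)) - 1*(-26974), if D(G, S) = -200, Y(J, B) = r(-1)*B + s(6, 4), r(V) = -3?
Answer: 26774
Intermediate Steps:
Y(J, B) = 4 - 3*B (Y(J, B) = -3*B + 4 = 4 - 3*B)
D(-216, Y(-12, 3)) - 1*(-26974) = -200 - 1*(-26974) = -200 + 26974 = 26774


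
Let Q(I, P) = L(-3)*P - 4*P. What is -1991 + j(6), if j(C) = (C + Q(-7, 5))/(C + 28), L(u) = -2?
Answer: -33859/17 ≈ -1991.7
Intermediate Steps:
Q(I, P) = -6*P (Q(I, P) = -2*P - 4*P = -6*P)
j(C) = (-30 + C)/(28 + C) (j(C) = (C - 6*5)/(C + 28) = (C - 30)/(28 + C) = (-30 + C)/(28 + C))
-1991 + j(6) = -1991 + (-30 + 6)/(28 + 6) = -1991 - 24/34 = -1991 + (1/34)*(-24) = -1991 - 12/17 = -33859/17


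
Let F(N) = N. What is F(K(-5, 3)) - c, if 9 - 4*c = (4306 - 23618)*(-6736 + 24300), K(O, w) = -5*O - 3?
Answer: -339195889/4 ≈ -8.4799e+7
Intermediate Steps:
K(O, w) = -3 - 5*O
c = 339195977/4 (c = 9/4 - (4306 - 23618)*(-6736 + 24300)/4 = 9/4 - (-4828)*17564 = 9/4 - 1/4*(-339195968) = 9/4 + 84798992 = 339195977/4 ≈ 8.4799e+7)
F(K(-5, 3)) - c = (-3 - 5*(-5)) - 1*339195977/4 = (-3 + 25) - 339195977/4 = 22 - 339195977/4 = -339195889/4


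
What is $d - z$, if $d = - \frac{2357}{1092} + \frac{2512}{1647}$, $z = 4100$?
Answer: $- \frac{2458362425}{599508} \approx -4100.6$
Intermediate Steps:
$d = - \frac{379625}{599508}$ ($d = \left(-2357\right) \frac{1}{1092} + 2512 \cdot \frac{1}{1647} = - \frac{2357}{1092} + \frac{2512}{1647} = - \frac{379625}{599508} \approx -0.63323$)
$d - z = - \frac{379625}{599508} - 4100 = - \frac{2458362425}{599508}$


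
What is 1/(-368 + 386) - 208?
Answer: -3743/18 ≈ -207.94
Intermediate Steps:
1/(-368 + 386) - 208 = 1/18 - 208 = -3743/18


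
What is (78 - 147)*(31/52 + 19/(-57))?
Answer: -943/52 ≈ -18.135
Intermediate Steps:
(78 - 147)*(31/52 + 19/(-57)) = -69*(31*(1/52) + 19*(-1/57)) = -69*(31/52 - ⅓) = -69*41/156 = -943/52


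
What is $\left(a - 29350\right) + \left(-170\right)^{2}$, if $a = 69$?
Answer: $-381$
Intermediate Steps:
$\left(a - 29350\right) + \left(-170\right)^{2} = \left(69 - 29350\right) + \left(-170\right)^{2} = -29281 + 28900 = -381$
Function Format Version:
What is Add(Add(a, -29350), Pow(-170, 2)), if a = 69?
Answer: -381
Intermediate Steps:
Add(Add(a, -29350), Pow(-170, 2)) = Add(Add(69, -29350), Pow(-170, 2)) = Add(-29281, 28900) = -381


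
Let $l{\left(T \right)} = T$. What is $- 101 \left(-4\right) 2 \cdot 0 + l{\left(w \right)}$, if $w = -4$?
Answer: $-4$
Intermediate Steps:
$- 101 \left(-4\right) 2 \cdot 0 + l{\left(w \right)} = - 101 \left(-4\right) 2 \cdot 0 - 4 = - 101 \left(\left(-8\right) 0\right) - 4 = \left(-101\right) 0 - 4 = 0 - 4 = -4$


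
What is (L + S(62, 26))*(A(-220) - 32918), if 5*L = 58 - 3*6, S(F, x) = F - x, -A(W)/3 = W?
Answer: -1419352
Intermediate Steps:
A(W) = -3*W
L = 8 (L = (58 - 3*6)/5 = (58 - 18)/5 = (1/5)*40 = 8)
(L + S(62, 26))*(A(-220) - 32918) = (8 + (62 - 1*26))*(-3*(-220) - 32918) = (8 + (62 - 26))*(660 - 32918) = (8 + 36)*(-32258) = 44*(-32258) = -1419352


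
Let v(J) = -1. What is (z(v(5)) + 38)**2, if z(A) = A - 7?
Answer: 900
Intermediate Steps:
z(A) = -7 + A
(z(v(5)) + 38)**2 = ((-7 - 1) + 38)**2 = (-8 + 38)**2 = 30**2 = 900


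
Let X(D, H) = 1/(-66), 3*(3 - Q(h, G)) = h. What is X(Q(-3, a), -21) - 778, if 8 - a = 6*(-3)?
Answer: -51349/66 ≈ -778.02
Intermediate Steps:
a = 26 (a = 8 - 6*(-3) = 8 - 1*(-18) = 8 + 18 = 26)
Q(h, G) = 3 - h/3
X(D, H) = -1/66
X(Q(-3, a), -21) - 778 = -1/66 - 778 = -51349/66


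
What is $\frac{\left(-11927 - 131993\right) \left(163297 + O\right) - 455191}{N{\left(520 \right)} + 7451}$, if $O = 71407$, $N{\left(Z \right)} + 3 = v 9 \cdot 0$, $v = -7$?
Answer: $- \frac{33779054871}{7448} \approx -4.5353 \cdot 10^{6}$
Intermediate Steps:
$N{\left(Z \right)} = -3$ ($N{\left(Z \right)} = -3 + \left(-7\right) 9 \cdot 0 = -3 - 0 = -3 + 0 = -3$)
$\frac{\left(-11927 - 131993\right) \left(163297 + O\right) - 455191}{N{\left(520 \right)} + 7451} = \frac{\left(-11927 - 131993\right) \left(163297 + 71407\right) - 455191}{-3 + 7451} = \frac{\left(-143920\right) 234704 - 455191}{7448} = \left(-33778599680 - 455191\right) \frac{1}{7448} = \left(-33779054871\right) \frac{1}{7448} = - \frac{33779054871}{7448}$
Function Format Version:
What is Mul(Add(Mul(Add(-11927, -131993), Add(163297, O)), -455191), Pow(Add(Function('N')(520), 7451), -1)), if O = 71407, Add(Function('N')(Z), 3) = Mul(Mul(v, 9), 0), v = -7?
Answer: Rational(-33779054871, 7448) ≈ -4.5353e+6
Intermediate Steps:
Function('N')(Z) = -3 (Function('N')(Z) = Add(-3, Mul(Mul(-7, 9), 0)) = Add(-3, Mul(-63, 0)) = Add(-3, 0) = -3)
Mul(Add(Mul(Add(-11927, -131993), Add(163297, O)), -455191), Pow(Add(Function('N')(520), 7451), -1)) = Mul(Add(Mul(Add(-11927, -131993), Add(163297, 71407)), -455191), Pow(Add(-3, 7451), -1)) = Mul(Add(Mul(-143920, 234704), -455191), Pow(7448, -1)) = Mul(Add(-33778599680, -455191), Rational(1, 7448)) = Mul(-33779054871, Rational(1, 7448)) = Rational(-33779054871, 7448)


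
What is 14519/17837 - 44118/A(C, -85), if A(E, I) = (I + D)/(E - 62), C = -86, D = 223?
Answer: 19411342165/410251 ≈ 47316.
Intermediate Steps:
A(E, I) = (223 + I)/(-62 + E) (A(E, I) = (I + 223)/(E - 62) = (223 + I)/(-62 + E))
14519/17837 - 44118/A(C, -85) = 14519/17837 - 44118*(-62 - 86)/(223 - 85) = 14519*(1/17837) - 44118/(138/(-148)) = 14519/17837 - 44118/((-1/148*138)) = 14519/17837 - 44118/(-69/74) = 14519/17837 - 44118*(-74/69) = 14519/17837 + 1088244/23 = 19411342165/410251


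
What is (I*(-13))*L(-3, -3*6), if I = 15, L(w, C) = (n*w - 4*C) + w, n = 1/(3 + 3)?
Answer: -26715/2 ≈ -13358.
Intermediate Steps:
n = 1/6 ≈ 0.16667
L(w, C) = -4*C + 7*w/6 (L(w, C) = (w/6 - 4*C) + w = (-4*C + w/6) + w = -4*C + 7*w/6)
(I*(-13))*L(-3, -3*6) = (15*(-13))*(-(-12)*6 + (7/6)*(-3)) = -195*(-4*(-18) - 7/2) = -195*(72 - 7/2) = -195*137/2 = -26715/2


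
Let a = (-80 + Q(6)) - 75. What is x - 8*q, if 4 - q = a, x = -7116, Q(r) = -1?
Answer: -8396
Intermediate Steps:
a = -156 (a = (-80 - 1) - 75 = -81 - 75 = -156)
q = 160 (q = 4 - 1*(-156) = 4 + 156 = 160)
x - 8*q = -7116 - 8*160 = -7116 - 1280 = -8396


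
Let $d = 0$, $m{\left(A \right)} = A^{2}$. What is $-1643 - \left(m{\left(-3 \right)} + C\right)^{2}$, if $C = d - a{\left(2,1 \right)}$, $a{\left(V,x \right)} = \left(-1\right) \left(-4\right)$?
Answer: $-1668$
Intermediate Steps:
$a{\left(V,x \right)} = 4$
$C = -4$ ($C = 0 - 4 = -4$)
$-1643 - \left(m{\left(-3 \right)} + C\right)^{2} = -1643 - \left(\left(-3\right)^{2} - 4\right)^{2} = -1643 - \left(9 - 4\right)^{2} = -1643 - 5^{2} = -1643 - 25 = -1668$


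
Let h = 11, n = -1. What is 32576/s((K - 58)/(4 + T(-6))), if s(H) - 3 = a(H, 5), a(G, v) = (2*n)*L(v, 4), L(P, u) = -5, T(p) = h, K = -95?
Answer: 32576/13 ≈ 2505.8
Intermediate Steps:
T(p) = 11
a(G, v) = 10 (a(G, v) = (2*(-1))*(-5) = -2*(-5) = 10)
s(H) = 13 (s(H) = 3 + 10 = 13)
32576/s((K - 58)/(4 + T(-6))) = 32576/13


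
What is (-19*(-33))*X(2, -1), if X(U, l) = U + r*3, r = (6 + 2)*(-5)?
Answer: -73986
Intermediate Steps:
r = -40 (r = 8*(-5) = -40)
X(U, l) = -120 + U (X(U, l) = U - 40*3 = U - 120 = -120 + U)
(-19*(-33))*X(2, -1) = (-19*(-33))*(-120 + 2) = 627*(-118) = -73986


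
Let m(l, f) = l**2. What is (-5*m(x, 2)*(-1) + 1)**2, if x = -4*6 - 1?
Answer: 9771876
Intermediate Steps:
x = -25 (x = -24 - 1 = -25)
(-5*m(x, 2)*(-1) + 1)**2 = (-5*(-25)**2*(-1) + 1)**2 = (-5*625*(-1) + 1)**2 = (-3125*(-1) + 1)**2 = (3125 + 1)**2 = 3126**2 = 9771876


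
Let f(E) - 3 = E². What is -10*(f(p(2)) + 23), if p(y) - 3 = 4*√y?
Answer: -670 - 240*√2 ≈ -1009.4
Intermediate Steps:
p(y) = 3 + 4*√y
f(E) = 3 + E²
-10*(f(p(2)) + 23) = -10*((3 + (3 + 4*√2)²) + 23) = -10*(26 + (3 + 4*√2)²) = -260 - 10*(3 + 4*√2)²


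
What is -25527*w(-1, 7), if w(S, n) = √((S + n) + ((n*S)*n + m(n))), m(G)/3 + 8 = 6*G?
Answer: -25527*√59 ≈ -1.9608e+5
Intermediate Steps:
m(G) = -24 + 18*G (m(G) = -24 + 3*(6*G) = -24 + 18*G)
w(S, n) = √(-24 + S + 19*n + S*n²) (w(S, n) = √((S + n) + ((n*S)*n + (-24 + 18*n))) = √((S + n) + ((S*n)*n + (-24 + 18*n))) = √((S + n) + (S*n² + (-24 + 18*n))) = √((S + n) + (-24 + 18*n + S*n²)) = √(-24 + S + 19*n + S*n²))
-25527*w(-1, 7) = -25527*√(-24 - 1 + 19*7 - 1*7²) = -25527*√(-24 - 1 + 133 - 1*49) = -25527*√(-24 - 1 + 133 - 49) = -25527*√59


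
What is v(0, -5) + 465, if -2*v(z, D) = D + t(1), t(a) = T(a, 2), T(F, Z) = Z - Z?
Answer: 935/2 ≈ 467.50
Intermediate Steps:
T(F, Z) = 0
t(a) = 0
v(z, D) = -D/2 (v(z, D) = -(D + 0)/2 = -D/2)
v(0, -5) + 465 = -1/2*(-5) + 465 = 5/2 + 465 = 935/2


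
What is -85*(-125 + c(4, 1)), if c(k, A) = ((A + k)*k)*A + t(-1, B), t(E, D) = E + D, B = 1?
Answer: 8925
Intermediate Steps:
t(E, D) = D + E
c(k, A) = A*k*(A + k) (c(k, A) = ((A + k)*k)*A + (1 - 1) = (k*(A + k))*A + 0 = A*k*(A + k) + 0 = A*k*(A + k))
-85*(-125 + c(4, 1)) = -85*(-125 + 1*4*(1 + 4)) = -85*(-125 + 1*4*5) = -85*(-125 + 20) = -85*(-105) = 8925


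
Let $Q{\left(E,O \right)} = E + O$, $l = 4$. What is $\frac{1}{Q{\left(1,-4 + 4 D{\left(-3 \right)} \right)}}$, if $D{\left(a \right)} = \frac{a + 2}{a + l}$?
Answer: $- \frac{1}{7} \approx -0.14286$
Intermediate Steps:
$D{\left(a \right)} = \frac{2 + a}{4 + a}$ ($D{\left(a \right)} = \frac{a + 2}{a + 4} = \frac{2 + a}{4 + a}$)
$\frac{1}{Q{\left(1,-4 + 4 D{\left(-3 \right)} \right)}} = \frac{1}{1 - \left(4 - 4 \frac{2 - 3}{4 - 3}\right)} = \frac{1}{1 - \left(4 - 4 \cdot 1^{-1} \left(-1\right)\right)} = \frac{1}{1 - \left(4 - 4 \cdot 1 \left(-1\right)\right)} = \frac{1}{1 + \left(-4 + 4 \left(-1\right)\right)} = \frac{1}{1 - 8} = \frac{1}{-7} = - \frac{1}{7}$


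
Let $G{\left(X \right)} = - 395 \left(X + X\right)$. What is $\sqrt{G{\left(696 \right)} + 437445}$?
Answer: $i \sqrt{112395} \approx 335.25 i$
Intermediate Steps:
$G{\left(X \right)} = - 790 X$ ($G{\left(X \right)} = - 395 \cdot 2 X = - 790 X$)
$\sqrt{G{\left(696 \right)} + 437445} = \sqrt{\left(-790\right) 696 + 437445} = \sqrt{-549840 + 437445} = \sqrt{-112395} = i \sqrt{112395}$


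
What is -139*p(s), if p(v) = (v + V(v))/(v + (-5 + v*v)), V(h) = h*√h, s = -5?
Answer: 139/3 + 139*I*√5/3 ≈ 46.333 + 103.6*I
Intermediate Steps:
V(h) = h^(3/2)
p(v) = (v + v^(3/2))/(-5 + v + v²) (p(v) = (v + v^(3/2))/(v + (-5 + v*v)) = (v + v^(3/2))/(v + (-5 + v²)) = (v + v^(3/2))/(-5 + v + v²))
-139*p(s) = -139*(-5 + (-5)^(3/2))/(-5 - 5 + (-5)²) = -139*(-5 - 5*I*√5)/(-5 - 5 + 25) = -139*(-5 - 5*I*√5)/15 = -139*(-⅓ - I*√5/3) = 139/3 + 139*I*√5/3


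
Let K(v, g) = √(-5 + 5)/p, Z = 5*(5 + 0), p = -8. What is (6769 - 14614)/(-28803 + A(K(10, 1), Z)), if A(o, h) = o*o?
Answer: 2615/9601 ≈ 0.27237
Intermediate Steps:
Z = 25 (Z = 5*5 = 25)
K(v, g) = 0 (K(v, g) = √(-5 + 5)/(-8) = √0*(-⅛) = 0*(-⅛) = 0)
A(o, h) = o²
(6769 - 14614)/(-28803 + A(K(10, 1), Z)) = (6769 - 14614)/(-28803 + 0²) = -7845/(-28803 + 0) = -7845/(-28803) = -7845*(-1/28803) = 2615/9601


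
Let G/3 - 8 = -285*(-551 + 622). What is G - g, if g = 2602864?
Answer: -2663545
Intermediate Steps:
G = -60681 (G = 24 + 3*(-285*(-551 + 622)) = 24 + 3*(-285*71) = 24 + 3*(-20235) = 24 - 60705 = -60681)
G - g = -60681 - 1*2602864 = -60681 - 2602864 = -2663545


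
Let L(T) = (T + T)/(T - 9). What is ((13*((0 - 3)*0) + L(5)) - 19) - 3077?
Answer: -6197/2 ≈ -3098.5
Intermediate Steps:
L(T) = 2*T/(-9 + T) (L(T) = (2*T)/(-9 + T) = 2*T/(-9 + T))
((13*((0 - 3)*0) + L(5)) - 19) - 3077 = ((13*((0 - 3)*0) + 2*5/(-9 + 5)) - 19) - 3077 = ((13*(-3*0) + 2*5/(-4)) - 19) - 3077 = ((13*0 + 2*5*(-¼)) - 19) - 3077 = ((0 - 5/2) - 19) - 3077 = (-5/2 - 19) - 3077 = -43/2 - 3077 = -6197/2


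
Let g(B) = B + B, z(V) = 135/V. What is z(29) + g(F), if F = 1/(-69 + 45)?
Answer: 1591/348 ≈ 4.5718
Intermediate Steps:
F = -1/24 (F = 1/(-24) = -1/24 ≈ -0.041667)
g(B) = 2*B
z(29) + g(F) = 135/29 + 2*(-1/24) = 135*(1/29) - 1/12 = 135/29 - 1/12 = 1591/348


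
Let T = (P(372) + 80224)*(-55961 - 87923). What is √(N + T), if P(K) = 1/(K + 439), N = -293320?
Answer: 6*I*√210895379635755/811 ≈ 1.0744e+5*I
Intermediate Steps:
P(K) = 1/(439 + K)
T = -9361332606860/811 (T = (1/(439 + 372) + 80224)*(-55961 - 87923) = (1/811 + 80224)*(-143884) = (65061665/811)*(-143884) = -9361332606860/811 ≈ -1.1543e+10)
√(N + T) = √(-293320 - 9361332606860/811) = √(-9361570489380/811) = 6*I*√210895379635755/811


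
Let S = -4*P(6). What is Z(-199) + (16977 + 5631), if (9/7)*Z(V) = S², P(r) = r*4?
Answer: 29776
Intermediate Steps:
P(r) = 4*r
S = -96 (S = -16*6 = -4*24 = -96)
Z(V) = 7168 (Z(V) = (7/9)*(-96)² = (7/9)*9216 = 7168)
Z(-199) + (16977 + 5631) = 7168 + (16977 + 5631) = 7168 + 22608 = 29776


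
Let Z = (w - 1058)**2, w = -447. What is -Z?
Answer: -2265025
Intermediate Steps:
Z = 2265025 (Z = (-447 - 1058)**2 = (-1505)**2 = 2265025)
-Z = -1*2265025 = -2265025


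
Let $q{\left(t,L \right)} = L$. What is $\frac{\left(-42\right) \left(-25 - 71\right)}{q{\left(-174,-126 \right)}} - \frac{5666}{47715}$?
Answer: $- \frac{1532546}{47715} \approx -32.119$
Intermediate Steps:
$\frac{\left(-42\right) \left(-25 - 71\right)}{q{\left(-174,-126 \right)}} - \frac{5666}{47715} = \frac{\left(-42\right) \left(-25 - 71\right)}{-126} - \frac{5666}{47715} = \left(-42\right) \left(-96\right) \left(- \frac{1}{126}\right) - \frac{5666}{47715} = 4032 \left(- \frac{1}{126}\right) - \frac{5666}{47715} = -32 - \frac{5666}{47715} = - \frac{1532546}{47715}$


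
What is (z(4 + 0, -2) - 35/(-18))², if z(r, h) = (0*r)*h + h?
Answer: 1/324 ≈ 0.0030864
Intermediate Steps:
z(r, h) = h (z(r, h) = 0*h + h = 0 + h = h)
(z(4 + 0, -2) - 35/(-18))² = (-2 - 35/(-18))² = (-2 - 35*(-1/18))² = (-2 + 35/18)² = (-1/18)² = 1/324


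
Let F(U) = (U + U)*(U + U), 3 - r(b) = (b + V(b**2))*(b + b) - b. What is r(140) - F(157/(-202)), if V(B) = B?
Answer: -56381533106/10201 ≈ -5.5271e+6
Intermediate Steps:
r(b) = 3 + b - 2*b*(b + b**2) (r(b) = 3 - ((b + b**2)*(b + b) - b) = 3 - ((b + b**2)*(2*b) - b) = 3 - (2*b*(b + b**2) - b) = 3 - (-b + 2*b*(b + b**2)) = 3 + (b - 2*b*(b + b**2)) = 3 + b - 2*b*(b + b**2))
F(U) = 4*U**2 (F(U) = (2*U)*(2*U) = 4*U**2)
r(140) - F(157/(-202)) = (3 + 140 - 2*140**2 - 2*140**3) - 4*(157/(-202))**2 = (3 + 140 - 2*19600 - 2*2744000) - 4*(157*(-1/202))**2 = (3 + 140 - 39200 - 5488000) - 4*(-157/202)**2 = -5527057 - 4*24649/40804 = -5527057 - 1*24649/10201 = -5527057 - 24649/10201 = -56381533106/10201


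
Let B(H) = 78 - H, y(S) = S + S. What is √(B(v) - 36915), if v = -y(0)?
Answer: 3*I*√4093 ≈ 191.93*I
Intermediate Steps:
y(S) = 2*S
v = 0 (v = -2*0 = -1*0 = 0)
√(B(v) - 36915) = √((78 - 1*0) - 36915) = √((78 + 0) - 36915) = √(78 - 36915) = √(-36837) = 3*I*√4093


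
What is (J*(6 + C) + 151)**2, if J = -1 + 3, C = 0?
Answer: 26569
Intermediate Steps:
J = 2
(J*(6 + C) + 151)**2 = (2*(6 + 0) + 151)**2 = (2*6 + 151)**2 = (12 + 151)**2 = 163**2 = 26569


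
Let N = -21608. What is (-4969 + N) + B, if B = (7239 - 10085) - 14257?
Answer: -43680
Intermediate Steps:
B = -17103 (B = -2846 - 14257 = -17103)
(-4969 + N) + B = (-4969 - 21608) - 17103 = -26577 - 17103 = -43680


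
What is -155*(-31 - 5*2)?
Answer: 6355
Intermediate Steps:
-155*(-31 - 5*2) = -155*(-31 - 10) = -155*(-41) = 6355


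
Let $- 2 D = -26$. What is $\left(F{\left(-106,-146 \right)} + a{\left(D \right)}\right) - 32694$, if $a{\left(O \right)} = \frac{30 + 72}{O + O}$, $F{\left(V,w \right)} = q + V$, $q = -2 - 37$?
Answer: $- \frac{426856}{13} \approx -32835.0$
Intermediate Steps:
$D = 13$ ($D = \left(- \frac{1}{2}\right) \left(-26\right) = 13$)
$q = -39$ ($q = -2 - 37 = -39$)
$F{\left(V,w \right)} = -39 + V$
$a{\left(O \right)} = \frac{51}{O}$ ($a{\left(O \right)} = \frac{102}{2 O} = 102 \frac{1}{2 O} = \frac{51}{O}$)
$\left(F{\left(-106,-146 \right)} + a{\left(D \right)}\right) - 32694 = \left(\left(-39 - 106\right) + \frac{51}{13}\right) - 32694 = \left(-145 + 51 \cdot \frac{1}{13}\right) - 32694 = \left(-145 + \frac{51}{13}\right) - 32694 = - \frac{1834}{13} - 32694 = - \frac{426856}{13}$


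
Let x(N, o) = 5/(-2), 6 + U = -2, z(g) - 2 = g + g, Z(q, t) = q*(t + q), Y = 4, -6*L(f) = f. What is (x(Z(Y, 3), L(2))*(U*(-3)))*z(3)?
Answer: -480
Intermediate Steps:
L(f) = -f/6
Z(q, t) = q*(q + t)
z(g) = 2 + 2*g (z(g) = 2 + (g + g) = 2 + 2*g)
U = -8 (U = -6 - 2 = -8)
x(N, o) = -5/2 (x(N, o) = 5*(-1/2) = -5/2)
(x(Z(Y, 3), L(2))*(U*(-3)))*z(3) = (-(-20)*(-3))*(2 + 2*3) = (-5/2*24)*(2 + 6) = -60*8 = -480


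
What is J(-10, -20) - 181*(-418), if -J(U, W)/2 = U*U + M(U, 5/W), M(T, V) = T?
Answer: 75478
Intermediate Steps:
J(U, W) = -2*U - 2*U² (J(U, W) = -2*(U*U + U) = -2*(U² + U) = -2*(U + U²) = -2*U - 2*U²)
J(-10, -20) - 181*(-418) = 2*(-10)*(-1 - 1*(-10)) - 181*(-418) = 2*(-10)*(-1 + 10) + 75658 = 2*(-10)*9 + 75658 = -180 + 75658 = 75478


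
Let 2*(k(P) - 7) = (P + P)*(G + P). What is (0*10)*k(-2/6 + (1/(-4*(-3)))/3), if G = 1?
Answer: 0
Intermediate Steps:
k(P) = 7 + P*(1 + P) (k(P) = 7 + ((P + P)*(1 + P))/2 = 7 + ((2*P)*(1 + P))/2 = 7 + (2*P*(1 + P))/2 = 7 + P*(1 + P))
(0*10)*k(-2/6 + (1/(-4*(-3)))/3) = (0*10)*(7 + (-2/6 + (1/(-4*(-3)))/3) + (-2/6 + (1/(-4*(-3)))/3)**2) = 0*(7 + (-2*1/6 - 1/4*(-1/3)*(1/3)) + (-2*1/6 - 1/4*(-1/3)*(1/3))**2) = 0*(7 + (-1/3 + (1/12)*(1/3)) + (-1/3 + (1/12)*(1/3))**2) = 0*(7 + (-1/3 + 1/36) + (-1/3 + 1/36)**2) = 0*(7 - 11/36 + (-11/36)**2) = 0*(7 - 11/36 + 121/1296) = 0*(8797/1296) = 0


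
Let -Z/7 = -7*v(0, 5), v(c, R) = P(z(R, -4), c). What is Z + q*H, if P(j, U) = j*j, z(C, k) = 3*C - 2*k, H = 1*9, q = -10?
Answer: 25831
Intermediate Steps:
H = 9
z(C, k) = -2*k + 3*C
P(j, U) = j²
v(c, R) = (8 + 3*R)² (v(c, R) = (-2*(-4) + 3*R)² = (8 + 3*R)²)
Z = 25921 (Z = -(-49)*(8 + 3*5)² = -(-49)*(8 + 15)² = -(-49)*23² = -(-49)*529 = -7*(-3703) = 25921)
Z + q*H = 25921 - 10*9 = 25921 - 90 = 25831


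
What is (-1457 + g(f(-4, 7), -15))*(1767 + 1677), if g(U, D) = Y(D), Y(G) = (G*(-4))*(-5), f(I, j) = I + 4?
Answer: -6051108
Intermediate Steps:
f(I, j) = 4 + I
Y(G) = 20*G (Y(G) = -4*G*(-5) = 20*G)
g(U, D) = 20*D
(-1457 + g(f(-4, 7), -15))*(1767 + 1677) = (-1457 + 20*(-15))*(1767 + 1677) = (-1457 - 300)*3444 = -1757*3444 = -6051108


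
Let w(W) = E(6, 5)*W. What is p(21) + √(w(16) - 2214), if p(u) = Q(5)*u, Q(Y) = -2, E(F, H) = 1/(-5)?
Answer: -42 + I*√55430/5 ≈ -42.0 + 47.087*I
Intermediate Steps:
E(F, H) = -⅕
p(u) = -2*u
w(W) = -W/5
p(21) + √(w(16) - 2214) = -2*21 + √(-⅕*16 - 2214) = -42 + √(-16/5 - 2214) = -42 + √(-11086/5) = -42 + I*√55430/5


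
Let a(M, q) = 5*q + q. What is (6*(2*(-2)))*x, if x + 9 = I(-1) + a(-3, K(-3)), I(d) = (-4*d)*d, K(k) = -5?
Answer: 1032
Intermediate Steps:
a(M, q) = 6*q
I(d) = -4*d²
x = -43 (x = -9 + (-4*(-1)² + 6*(-5)) = -9 + (-4*1 - 30) = -9 + (-4 - 30) = -9 - 34 = -43)
(6*(2*(-2)))*x = (6*(2*(-2)))*(-43) = (6*(-4))*(-43) = -24*(-43) = 1032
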